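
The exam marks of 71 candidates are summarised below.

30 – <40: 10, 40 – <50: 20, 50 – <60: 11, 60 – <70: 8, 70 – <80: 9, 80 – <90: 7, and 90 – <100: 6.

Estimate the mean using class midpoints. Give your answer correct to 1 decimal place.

Midpoints: 35, 45, 55, 65, 75, 85, 95
Σfm = 10×35 + 20×45 + 11×55 + 8×65 + 9×75 + 7×85 + 6×95 = 4215
n = Σf = 71
Mean = 4215 / 71 = 59.3662

59.4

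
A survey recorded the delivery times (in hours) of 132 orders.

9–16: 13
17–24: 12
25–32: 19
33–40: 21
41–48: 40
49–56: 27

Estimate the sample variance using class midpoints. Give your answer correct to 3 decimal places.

Midpoints: 12.5, 20.5, 28.5, 36.5, 44.5, 52.5
n = 132, Σfm = 4914, mean = 37.2273
Σfm² = 204113
Σf(m − x̄)² = Σfm² − (Σfm)²/n = 204113 − 4914²/132 = 21178.1818
Sample variance = 21178.1818 / 131 = 161.6655

161.666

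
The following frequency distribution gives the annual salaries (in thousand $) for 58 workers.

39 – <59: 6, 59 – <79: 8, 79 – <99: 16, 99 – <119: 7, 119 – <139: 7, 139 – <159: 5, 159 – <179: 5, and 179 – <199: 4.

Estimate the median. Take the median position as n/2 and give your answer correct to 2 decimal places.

97.75

Cumulative frequencies: 6, 14, 30, 37, 44, 49, 54, 58
n = 58; position = n/2 = 29.
This falls in the class 79 – <99: L = 79, F = 14, f = 16, h = 20.
Median ≈ 79 + ((29 − 14) / 16) × 20 = 97.7500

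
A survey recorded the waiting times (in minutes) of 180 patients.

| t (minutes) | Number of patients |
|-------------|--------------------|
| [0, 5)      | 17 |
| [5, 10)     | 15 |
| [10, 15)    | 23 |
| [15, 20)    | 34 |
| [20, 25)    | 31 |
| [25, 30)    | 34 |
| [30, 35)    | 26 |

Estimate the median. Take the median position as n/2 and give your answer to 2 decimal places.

20.16

Cumulative frequencies: 17, 32, 55, 89, 120, 154, 180
n = 180; position = n/2 = 90.
This falls in the class [20, 25): L = 20, F = 89, f = 31, h = 5.
Median ≈ 20 + ((90 − 89) / 31) × 5 = 20.1613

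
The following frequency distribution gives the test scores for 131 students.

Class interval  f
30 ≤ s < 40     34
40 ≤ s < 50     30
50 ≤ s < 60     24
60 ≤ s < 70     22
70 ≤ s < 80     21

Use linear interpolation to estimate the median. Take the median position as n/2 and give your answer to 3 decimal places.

Cumulative frequencies: 34, 64, 88, 110, 131
n = 131; position = n/2 = 65.5.
This falls in the class 50 ≤ s < 60: L = 50, F = 64, f = 24, h = 10.
Median ≈ 50 + ((65.5 − 64) / 24) × 10 = 50.6250

50.625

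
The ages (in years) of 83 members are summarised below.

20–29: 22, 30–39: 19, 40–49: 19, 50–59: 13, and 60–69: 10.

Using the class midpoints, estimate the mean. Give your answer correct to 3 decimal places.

40.886

Midpoints: 24.5, 34.5, 44.5, 54.5, 64.5
Σfm = 22×24.5 + 19×34.5 + 19×44.5 + 13×54.5 + 10×64.5 = 3393.5
n = Σf = 83
Mean = 3393.5 / 83 = 40.8855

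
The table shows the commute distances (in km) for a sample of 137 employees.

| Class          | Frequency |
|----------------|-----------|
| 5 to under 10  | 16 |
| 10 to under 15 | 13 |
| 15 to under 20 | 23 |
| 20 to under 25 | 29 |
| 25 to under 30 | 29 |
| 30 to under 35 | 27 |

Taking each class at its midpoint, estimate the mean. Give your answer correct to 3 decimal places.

21.989

Midpoints: 7.5, 12.5, 17.5, 22.5, 27.5, 32.5
Σfm = 16×7.5 + 13×12.5 + 23×17.5 + 29×22.5 + 29×27.5 + 27×32.5 = 3012.5
n = Σf = 137
Mean = 3012.5 / 137 = 21.9891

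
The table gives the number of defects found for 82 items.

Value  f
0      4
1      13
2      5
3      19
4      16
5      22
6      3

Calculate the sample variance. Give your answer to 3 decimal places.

2.664

Values: 0, 1, 2, 3, 4, 5, 6
n = 82, Σfx = 272, mean = 3.3171
Σfx² = 1118
Σf(x − x̄)² = Σfx² − (Σfx)²/n = 1118 − 272²/82 = 215.7561
Sample variance = 215.7561 / 81 = 2.6637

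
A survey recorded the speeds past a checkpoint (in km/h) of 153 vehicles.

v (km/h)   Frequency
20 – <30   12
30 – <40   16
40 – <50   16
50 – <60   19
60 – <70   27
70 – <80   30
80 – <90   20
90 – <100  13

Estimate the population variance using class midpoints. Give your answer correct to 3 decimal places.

Midpoints: 25, 35, 45, 55, 65, 75, 85, 95
n = 153, Σfm = 9565, mean = 62.5163
Σfm² = 661625
Σf(m − x̄)² = Σfm² − (Σfm)²/n = 661625 − 9565²/153 = 63656.2092
Population variance = 63656.2092 / 153 = 416.0537

416.054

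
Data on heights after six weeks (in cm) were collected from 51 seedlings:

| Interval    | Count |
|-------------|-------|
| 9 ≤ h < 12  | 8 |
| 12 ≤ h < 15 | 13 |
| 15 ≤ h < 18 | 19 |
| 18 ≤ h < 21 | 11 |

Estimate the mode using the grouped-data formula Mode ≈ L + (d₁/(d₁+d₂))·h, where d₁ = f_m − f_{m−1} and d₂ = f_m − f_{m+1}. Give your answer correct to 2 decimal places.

16.29

Modal class: 15 ≤ h < 18 (highest frequency 19).
d₁ = 19 − 13 = 6, d₂ = 19 − 11 = 8
Mode ≈ 15 + (6/(6+8)) × 3 = 15 + 1.2857 = 16.2857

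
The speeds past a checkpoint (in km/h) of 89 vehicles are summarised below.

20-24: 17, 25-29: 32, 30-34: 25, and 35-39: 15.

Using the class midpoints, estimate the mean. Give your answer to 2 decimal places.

29.13

Midpoints: 22, 27, 32, 37
Σfm = 17×22 + 32×27 + 25×32 + 15×37 = 2593
n = Σf = 89
Mean = 2593 / 89 = 29.1348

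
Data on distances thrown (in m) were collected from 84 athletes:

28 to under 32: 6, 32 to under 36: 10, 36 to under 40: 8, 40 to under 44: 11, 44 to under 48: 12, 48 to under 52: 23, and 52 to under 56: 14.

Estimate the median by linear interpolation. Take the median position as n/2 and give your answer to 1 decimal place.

Cumulative frequencies: 6, 16, 24, 35, 47, 70, 84
n = 84; position = n/2 = 42.
This falls in the class 44 to under 48: L = 44, F = 35, f = 12, h = 4.
Median ≈ 44 + ((42 − 35) / 12) × 4 = 46.3333

46.3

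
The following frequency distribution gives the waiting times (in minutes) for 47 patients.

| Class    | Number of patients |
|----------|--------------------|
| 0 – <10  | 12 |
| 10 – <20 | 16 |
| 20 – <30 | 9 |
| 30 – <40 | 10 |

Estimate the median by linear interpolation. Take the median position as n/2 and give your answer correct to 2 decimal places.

17.19

Cumulative frequencies: 12, 28, 37, 47
n = 47; position = n/2 = 23.5.
This falls in the class 10 – <20: L = 10, F = 12, f = 16, h = 10.
Median ≈ 10 + ((23.5 − 12) / 16) × 10 = 17.1875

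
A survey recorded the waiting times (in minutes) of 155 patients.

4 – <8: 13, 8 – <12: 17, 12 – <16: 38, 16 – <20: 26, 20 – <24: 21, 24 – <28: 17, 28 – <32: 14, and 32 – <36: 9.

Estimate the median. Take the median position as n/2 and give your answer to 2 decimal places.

Cumulative frequencies: 13, 30, 68, 94, 115, 132, 146, 155
n = 155; position = n/2 = 77.5.
This falls in the class 16 – <20: L = 16, F = 68, f = 26, h = 4.
Median ≈ 16 + ((77.5 − 68) / 26) × 4 = 17.4615

17.46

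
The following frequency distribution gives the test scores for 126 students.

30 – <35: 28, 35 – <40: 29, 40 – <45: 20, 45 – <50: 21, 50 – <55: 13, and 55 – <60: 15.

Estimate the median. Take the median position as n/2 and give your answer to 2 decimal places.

41.50

Cumulative frequencies: 28, 57, 77, 98, 111, 126
n = 126; position = n/2 = 63.
This falls in the class 40 – <45: L = 40, F = 57, f = 20, h = 5.
Median ≈ 40 + ((63 − 57) / 20) × 5 = 41.5000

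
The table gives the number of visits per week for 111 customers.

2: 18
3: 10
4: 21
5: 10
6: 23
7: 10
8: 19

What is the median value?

Cumulative frequencies: 18, 28, 49, 59, 82, 92, 111
n = 111, so the median is the value in position (n+1)/2 = 56.
Position 56 falls at value 5.

5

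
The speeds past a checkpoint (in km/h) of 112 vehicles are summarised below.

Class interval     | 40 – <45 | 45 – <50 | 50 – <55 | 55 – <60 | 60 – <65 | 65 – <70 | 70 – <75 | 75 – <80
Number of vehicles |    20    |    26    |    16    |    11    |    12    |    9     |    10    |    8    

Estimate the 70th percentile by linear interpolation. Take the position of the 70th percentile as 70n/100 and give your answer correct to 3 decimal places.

62.250

Cumulative frequencies: 20, 46, 62, 73, 85, 94, 104, 112
n = 112; position = 70n/100 = 78.4.
This falls in the class 60 – <65: L = 60, F = 73, f = 12, h = 5.
70th percentile ≈ 60 + ((78.4 − 73) / 12) × 5 = 62.2500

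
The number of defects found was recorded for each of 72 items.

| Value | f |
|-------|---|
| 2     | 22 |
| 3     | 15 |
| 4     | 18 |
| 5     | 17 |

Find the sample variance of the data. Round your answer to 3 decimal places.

1.345

Values: 2, 3, 4, 5
n = 72, Σfx = 246, mean = 3.4167
Σfx² = 936
Σf(x − x̄)² = Σfx² − (Σfx)²/n = 936 − 246²/72 = 95.5000
Sample variance = 95.5000 / 71 = 1.3451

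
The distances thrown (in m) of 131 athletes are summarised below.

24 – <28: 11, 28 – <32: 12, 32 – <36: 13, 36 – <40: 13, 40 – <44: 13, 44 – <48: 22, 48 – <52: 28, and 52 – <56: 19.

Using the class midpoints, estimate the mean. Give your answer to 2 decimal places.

42.49

Midpoints: 26, 30, 34, 38, 42, 46, 50, 54
Σfm = 11×26 + 12×30 + 13×34 + 13×38 + 13×42 + 22×46 + 28×50 + 19×54 = 5566
n = Σf = 131
Mean = 5566 / 131 = 42.4885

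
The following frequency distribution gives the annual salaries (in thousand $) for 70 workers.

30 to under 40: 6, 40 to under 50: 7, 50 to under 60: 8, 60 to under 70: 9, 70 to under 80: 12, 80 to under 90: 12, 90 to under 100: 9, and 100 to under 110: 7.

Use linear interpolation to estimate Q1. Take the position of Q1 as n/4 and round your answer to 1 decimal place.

Cumulative frequencies: 6, 13, 21, 30, 42, 54, 63, 70
n = 70; position = n/4 = 17.5.
This falls in the class 50 to under 60: L = 50, F = 13, f = 8, h = 10.
Lower quartile ≈ 50 + ((17.5 − 13) / 8) × 10 = 55.6250

55.6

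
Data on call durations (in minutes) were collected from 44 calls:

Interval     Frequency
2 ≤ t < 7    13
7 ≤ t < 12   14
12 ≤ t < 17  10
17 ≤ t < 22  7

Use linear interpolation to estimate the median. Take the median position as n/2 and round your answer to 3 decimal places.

Cumulative frequencies: 13, 27, 37, 44
n = 44; position = n/2 = 22.
This falls in the class 7 ≤ t < 12: L = 7, F = 13, f = 14, h = 5.
Median ≈ 7 + ((22 − 13) / 14) × 5 = 10.2143

10.214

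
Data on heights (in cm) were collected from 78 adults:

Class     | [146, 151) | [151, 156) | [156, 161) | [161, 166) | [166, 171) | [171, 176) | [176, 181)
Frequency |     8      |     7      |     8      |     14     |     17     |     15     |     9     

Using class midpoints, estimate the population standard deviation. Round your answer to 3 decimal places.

9.057

Midpoints: 148.5, 153.5, 158.5, 163.5, 168.5, 173.5, 178.5
n = 78, Σfm = 12893, mean = 165.2949
Σfm² = 2137545.5
Σf(m − x̄)² = Σfm² − (Σfm)²/n = 2137545.5 − 12893²/78 = 6398.7179
Population variance = 6398.7179 / 78 = 82.0348
Standard deviation = √82.0348 = 9.0573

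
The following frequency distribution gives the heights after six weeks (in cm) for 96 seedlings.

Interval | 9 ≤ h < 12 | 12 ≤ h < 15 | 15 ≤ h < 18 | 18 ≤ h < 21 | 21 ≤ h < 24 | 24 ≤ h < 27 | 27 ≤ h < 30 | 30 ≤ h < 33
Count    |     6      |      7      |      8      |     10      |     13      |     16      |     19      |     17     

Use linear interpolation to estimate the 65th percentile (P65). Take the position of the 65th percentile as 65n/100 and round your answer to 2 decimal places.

27.38

Cumulative frequencies: 6, 13, 21, 31, 44, 60, 79, 96
n = 96; position = 65n/100 = 62.4.
This falls in the class 27 ≤ h < 30: L = 27, F = 60, f = 19, h = 3.
65th percentile ≈ 27 + ((62.4 − 60) / 19) × 3 = 27.3789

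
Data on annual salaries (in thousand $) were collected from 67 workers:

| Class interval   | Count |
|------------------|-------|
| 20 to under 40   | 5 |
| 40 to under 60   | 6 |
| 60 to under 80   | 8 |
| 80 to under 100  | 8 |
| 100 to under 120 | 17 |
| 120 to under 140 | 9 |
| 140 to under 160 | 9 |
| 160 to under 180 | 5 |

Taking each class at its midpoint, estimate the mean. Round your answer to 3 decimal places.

Midpoints: 30, 50, 70, 90, 110, 130, 150, 170
Σfm = 5×30 + 6×50 + 8×70 + 8×90 + 17×110 + 9×130 + 9×150 + 5×170 = 6970
n = Σf = 67
Mean = 6970 / 67 = 104.0299

104.030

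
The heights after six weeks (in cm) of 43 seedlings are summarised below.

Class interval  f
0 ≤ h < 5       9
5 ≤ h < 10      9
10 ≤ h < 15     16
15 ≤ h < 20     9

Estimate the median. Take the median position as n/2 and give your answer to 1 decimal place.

11.1

Cumulative frequencies: 9, 18, 34, 43
n = 43; position = n/2 = 21.5.
This falls in the class 10 ≤ h < 15: L = 10, F = 18, f = 16, h = 5.
Median ≈ 10 + ((21.5 − 18) / 16) × 5 = 11.0938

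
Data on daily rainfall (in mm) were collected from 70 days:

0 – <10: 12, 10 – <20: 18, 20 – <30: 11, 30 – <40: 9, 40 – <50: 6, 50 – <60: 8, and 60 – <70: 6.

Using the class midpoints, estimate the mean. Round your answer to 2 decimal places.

Midpoints: 5, 15, 25, 35, 45, 55, 65
Σfm = 12×5 + 18×15 + 11×25 + 9×35 + 6×45 + 8×55 + 6×65 = 2020
n = Σf = 70
Mean = 2020 / 70 = 28.8571

28.86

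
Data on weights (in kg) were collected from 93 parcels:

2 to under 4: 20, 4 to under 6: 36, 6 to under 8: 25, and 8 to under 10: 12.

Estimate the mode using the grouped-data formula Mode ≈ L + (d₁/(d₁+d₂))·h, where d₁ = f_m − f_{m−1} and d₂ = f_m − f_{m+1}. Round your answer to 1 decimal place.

5.2

Modal class: 4 to under 6 (highest frequency 36).
d₁ = 36 − 20 = 16, d₂ = 36 − 25 = 11
Mode ≈ 4 + (16/(16+11)) × 2 = 4 + 1.1852 = 5.1852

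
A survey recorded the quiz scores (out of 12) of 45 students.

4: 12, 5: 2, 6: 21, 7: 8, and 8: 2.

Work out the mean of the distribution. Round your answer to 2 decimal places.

Values: 4, 5, 6, 7, 8
Σfx = 12×4 + 2×5 + 21×6 + 8×7 + 2×8 = 256
n = Σf = 45
Mean = 256 / 45 = 5.6889

5.69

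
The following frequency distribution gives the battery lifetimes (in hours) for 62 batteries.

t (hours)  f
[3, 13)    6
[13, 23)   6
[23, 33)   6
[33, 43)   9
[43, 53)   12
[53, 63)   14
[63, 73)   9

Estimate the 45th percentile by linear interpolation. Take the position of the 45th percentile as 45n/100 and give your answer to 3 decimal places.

43.750

Cumulative frequencies: 6, 12, 18, 27, 39, 53, 62
n = 62; position = 45n/100 = 27.9.
This falls in the class [43, 53): L = 43, F = 27, f = 12, h = 10.
45th percentile ≈ 43 + ((27.9 − 27) / 12) × 10 = 43.7500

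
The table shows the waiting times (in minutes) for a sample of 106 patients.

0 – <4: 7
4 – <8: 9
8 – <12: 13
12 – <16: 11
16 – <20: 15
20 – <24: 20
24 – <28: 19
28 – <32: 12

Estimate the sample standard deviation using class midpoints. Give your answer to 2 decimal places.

Midpoints: 2, 6, 10, 14, 18, 22, 26, 30
n = 106, Σfm = 1916, mean = 18.0755
Σfm² = 41992
Σf(m − x̄)² = Σfm² − (Σfm)²/n = 41992 − 1916²/106 = 7359.3962
Sample variance = 7359.3962 / 105 = 70.0895
Standard deviation = √70.0895 = 8.3719

8.37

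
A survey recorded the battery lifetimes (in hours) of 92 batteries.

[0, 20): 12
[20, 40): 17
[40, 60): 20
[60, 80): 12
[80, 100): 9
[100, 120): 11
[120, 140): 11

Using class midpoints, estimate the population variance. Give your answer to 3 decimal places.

1481.096

Midpoints: 10, 30, 50, 70, 90, 110, 130
n = 92, Σfm = 5920, mean = 64.3478
Σfm² = 517200
Σf(m − x̄)² = Σfm² − (Σfm)²/n = 517200 − 5920²/92 = 136260.8696
Population variance = 136260.8696 / 92 = 1481.0964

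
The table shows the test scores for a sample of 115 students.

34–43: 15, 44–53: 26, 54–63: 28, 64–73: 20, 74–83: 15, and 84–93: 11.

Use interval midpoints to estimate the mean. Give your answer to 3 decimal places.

Midpoints: 38.5, 48.5, 58.5, 68.5, 78.5, 88.5
Σfm = 15×38.5 + 26×48.5 + 28×58.5 + 20×68.5 + 15×78.5 + 11×88.5 = 6997.5
n = Σf = 115
Mean = 6997.5 / 115 = 60.8478

60.848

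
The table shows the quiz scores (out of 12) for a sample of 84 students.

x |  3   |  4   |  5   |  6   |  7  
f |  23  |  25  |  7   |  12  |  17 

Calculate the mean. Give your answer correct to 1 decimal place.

Values: 3, 4, 5, 6, 7
Σfx = 23×3 + 25×4 + 7×5 + 12×6 + 17×7 = 395
n = Σf = 84
Mean = 395 / 84 = 4.7024

4.7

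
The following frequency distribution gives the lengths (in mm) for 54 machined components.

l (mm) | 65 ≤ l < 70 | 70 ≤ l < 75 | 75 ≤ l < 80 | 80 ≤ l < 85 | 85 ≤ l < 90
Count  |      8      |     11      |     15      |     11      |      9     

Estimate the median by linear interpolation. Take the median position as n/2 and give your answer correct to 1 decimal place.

77.7

Cumulative frequencies: 8, 19, 34, 45, 54
n = 54; position = n/2 = 27.
This falls in the class 75 ≤ l < 80: L = 75, F = 19, f = 15, h = 5.
Median ≈ 75 + ((27 − 19) / 15) × 5 = 77.6667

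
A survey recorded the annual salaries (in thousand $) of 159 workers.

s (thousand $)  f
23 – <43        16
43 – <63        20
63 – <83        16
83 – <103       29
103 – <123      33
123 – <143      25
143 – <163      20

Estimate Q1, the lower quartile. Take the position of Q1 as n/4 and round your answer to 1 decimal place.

Cumulative frequencies: 16, 36, 52, 81, 114, 139, 159
n = 159; position = n/4 = 39.75.
This falls in the class 63 – <83: L = 63, F = 36, f = 16, h = 20.
Lower quartile ≈ 63 + ((39.75 − 36) / 16) × 20 = 67.6875

67.7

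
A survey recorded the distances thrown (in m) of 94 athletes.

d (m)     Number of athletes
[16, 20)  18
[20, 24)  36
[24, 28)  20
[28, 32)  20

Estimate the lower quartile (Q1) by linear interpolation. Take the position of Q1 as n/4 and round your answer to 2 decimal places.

Cumulative frequencies: 18, 54, 74, 94
n = 94; position = n/4 = 23.5.
This falls in the class [20, 24): L = 20, F = 18, f = 36, h = 4.
Lower quartile ≈ 20 + ((23.5 − 18) / 36) × 4 = 20.6111

20.61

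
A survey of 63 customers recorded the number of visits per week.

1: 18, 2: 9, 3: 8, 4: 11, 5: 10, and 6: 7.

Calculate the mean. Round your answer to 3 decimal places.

3.111

Values: 1, 2, 3, 4, 5, 6
Σfx = 18×1 + 9×2 + 8×3 + 11×4 + 10×5 + 7×6 = 196
n = Σf = 63
Mean = 196 / 63 = 3.1111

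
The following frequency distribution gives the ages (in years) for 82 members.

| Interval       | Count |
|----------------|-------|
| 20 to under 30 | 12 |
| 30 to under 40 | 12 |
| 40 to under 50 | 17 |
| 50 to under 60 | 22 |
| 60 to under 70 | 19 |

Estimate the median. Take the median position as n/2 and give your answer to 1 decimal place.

Cumulative frequencies: 12, 24, 41, 63, 82
n = 82; position = n/2 = 41.
This falls in the class 40 to under 50: L = 40, F = 24, f = 17, h = 10.
Median ≈ 40 + ((41 − 24) / 17) × 10 = 50.0000

50.0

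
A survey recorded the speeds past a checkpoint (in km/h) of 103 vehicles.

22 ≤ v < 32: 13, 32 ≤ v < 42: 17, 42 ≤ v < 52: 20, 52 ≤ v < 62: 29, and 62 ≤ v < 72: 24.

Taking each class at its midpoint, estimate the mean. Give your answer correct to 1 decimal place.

50.3

Midpoints: 27, 37, 47, 57, 67
Σfm = 13×27 + 17×37 + 20×47 + 29×57 + 24×67 = 5181
n = Σf = 103
Mean = 5181 / 103 = 50.3010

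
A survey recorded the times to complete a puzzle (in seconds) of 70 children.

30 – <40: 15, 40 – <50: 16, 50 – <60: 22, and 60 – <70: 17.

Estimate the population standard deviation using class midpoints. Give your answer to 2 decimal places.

Midpoints: 35, 45, 55, 65
n = 70, Σfm = 3560, mean = 50.8571
Σfm² = 189150
Σf(m − x̄)² = Σfm² − (Σfm)²/n = 189150 − 3560²/70 = 8098.5714
Population variance = 8098.5714 / 70 = 115.6939
Standard deviation = √115.6939 = 10.7561

10.76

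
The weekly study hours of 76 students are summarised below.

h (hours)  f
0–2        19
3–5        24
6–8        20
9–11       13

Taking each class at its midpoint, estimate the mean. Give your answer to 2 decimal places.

5.07

Midpoints: 1, 4, 7, 10
Σfm = 19×1 + 24×4 + 20×7 + 13×10 = 385
n = Σf = 76
Mean = 385 / 76 = 5.0658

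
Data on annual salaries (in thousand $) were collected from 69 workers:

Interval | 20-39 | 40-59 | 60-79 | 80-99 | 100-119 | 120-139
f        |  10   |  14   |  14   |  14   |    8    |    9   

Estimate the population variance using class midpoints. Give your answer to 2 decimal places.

Midpoints: 29.5, 49.5, 69.5, 89.5, 109.5, 129.5
n = 69, Σfm = 5255.5, mean = 76.1667
Σfm² = 469627.25
Σf(m − x̄)² = Σfm² − (Σfm)²/n = 469627.25 − 5255.5²/69 = 69333.3333
Population variance = 69333.3333 / 69 = 1004.8309

1004.83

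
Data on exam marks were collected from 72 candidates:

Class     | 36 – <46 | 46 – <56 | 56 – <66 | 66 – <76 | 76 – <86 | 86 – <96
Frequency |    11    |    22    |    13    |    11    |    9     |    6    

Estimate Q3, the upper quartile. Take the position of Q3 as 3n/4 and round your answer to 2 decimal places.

73.27

Cumulative frequencies: 11, 33, 46, 57, 66, 72
n = 72; position = 3n/4 = 54.
This falls in the class 66 – <76: L = 66, F = 46, f = 11, h = 10.
Upper quartile ≈ 66 + ((54 − 46) / 11) × 10 = 73.2727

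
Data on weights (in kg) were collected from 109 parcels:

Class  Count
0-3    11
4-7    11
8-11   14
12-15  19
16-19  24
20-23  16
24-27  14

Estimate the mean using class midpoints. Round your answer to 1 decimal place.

Midpoints: 1.5, 5.5, 9.5, 13.5, 17.5, 21.5, 25.5
Σfm = 11×1.5 + 11×5.5 + 14×9.5 + 19×13.5 + 24×17.5 + 16×21.5 + 14×25.5 = 1587.5
n = Σf = 109
Mean = 1587.5 / 109 = 14.5642

14.6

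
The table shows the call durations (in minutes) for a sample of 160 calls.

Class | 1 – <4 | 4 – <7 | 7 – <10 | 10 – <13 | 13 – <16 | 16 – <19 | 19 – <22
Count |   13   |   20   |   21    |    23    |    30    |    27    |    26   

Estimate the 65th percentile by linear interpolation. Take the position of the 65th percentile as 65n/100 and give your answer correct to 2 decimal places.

Cumulative frequencies: 13, 33, 54, 77, 107, 134, 160
n = 160; position = 65n/100 = 104.
This falls in the class 13 – <16: L = 13, F = 77, f = 30, h = 3.
65th percentile ≈ 13 + ((104 − 77) / 30) × 3 = 15.7000

15.70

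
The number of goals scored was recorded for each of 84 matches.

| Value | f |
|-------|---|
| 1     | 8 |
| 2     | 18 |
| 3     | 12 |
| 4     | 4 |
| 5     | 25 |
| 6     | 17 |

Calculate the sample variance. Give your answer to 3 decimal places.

Values: 1, 2, 3, 4, 5, 6
n = 84, Σfx = 323, mean = 3.8452
Σfx² = 1489
Σf(x − x̄)² = Σfx² − (Σfx)²/n = 1489 − 323²/84 = 246.9881
Sample variance = 246.9881 / 83 = 2.9758

2.976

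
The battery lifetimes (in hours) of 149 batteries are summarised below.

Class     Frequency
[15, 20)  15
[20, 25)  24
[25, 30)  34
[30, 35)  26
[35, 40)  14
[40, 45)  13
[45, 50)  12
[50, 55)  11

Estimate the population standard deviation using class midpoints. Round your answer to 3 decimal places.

Midpoints: 17.5, 22.5, 27.5, 32.5, 37.5, 42.5, 47.5, 52.5
n = 149, Σfm = 4807.5, mean = 32.2651
Σfm² = 170481.25
Σf(m − x̄)² = Σfm² − (Σfm)²/n = 170481.25 − 4807.5²/149 = 15366.7785
Population variance = 15366.7785 / 149 = 103.1327
Standard deviation = √103.1327 = 10.1554

10.155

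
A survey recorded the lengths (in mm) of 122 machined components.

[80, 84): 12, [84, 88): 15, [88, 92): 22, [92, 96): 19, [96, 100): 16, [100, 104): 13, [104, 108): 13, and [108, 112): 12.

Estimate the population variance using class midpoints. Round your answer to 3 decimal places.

72.554

Midpoints: 82, 86, 90, 94, 98, 102, 106, 110
n = 122, Σfm = 11632, mean = 95.3443
Σfm² = 1117896
Σf(m − x̄)² = Σfm² − (Σfm)²/n = 1117896 − 11632²/122 = 8851.5410
Population variance = 8851.5410 / 122 = 72.5536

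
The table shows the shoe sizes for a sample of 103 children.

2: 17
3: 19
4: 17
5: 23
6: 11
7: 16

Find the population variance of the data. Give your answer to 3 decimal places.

2.742

Values: 2, 3, 4, 5, 6, 7
n = 103, Σfx = 452, mean = 4.3883
Σfx² = 2266
Σf(x − x̄)² = Σfx² − (Σfx)²/n = 2266 − 452²/103 = 282.4660
Population variance = 282.4660 / 103 = 2.7424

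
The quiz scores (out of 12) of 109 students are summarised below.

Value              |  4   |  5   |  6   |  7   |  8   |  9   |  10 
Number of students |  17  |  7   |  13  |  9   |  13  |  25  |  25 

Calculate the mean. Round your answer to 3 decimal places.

7.550

Values: 4, 5, 6, 7, 8, 9, 10
Σfx = 17×4 + 7×5 + 13×6 + 9×7 + 13×8 + 25×9 + 25×10 = 823
n = Σf = 109
Mean = 823 / 109 = 7.5505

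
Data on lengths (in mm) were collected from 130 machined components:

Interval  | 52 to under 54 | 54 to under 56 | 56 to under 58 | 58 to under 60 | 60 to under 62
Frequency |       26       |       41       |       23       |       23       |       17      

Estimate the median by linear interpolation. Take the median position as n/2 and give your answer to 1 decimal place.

Cumulative frequencies: 26, 67, 90, 113, 130
n = 130; position = n/2 = 65.
This falls in the class 54 to under 56: L = 54, F = 26, f = 41, h = 2.
Median ≈ 54 + ((65 − 26) / 41) × 2 = 55.9024

55.9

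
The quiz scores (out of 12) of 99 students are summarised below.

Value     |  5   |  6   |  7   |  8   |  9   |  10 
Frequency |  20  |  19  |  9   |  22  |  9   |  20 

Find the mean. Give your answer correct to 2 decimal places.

7.41

Values: 5, 6, 7, 8, 9, 10
Σfx = 20×5 + 19×6 + 9×7 + 22×8 + 9×9 + 20×10 = 734
n = Σf = 99
Mean = 734 / 99 = 7.4141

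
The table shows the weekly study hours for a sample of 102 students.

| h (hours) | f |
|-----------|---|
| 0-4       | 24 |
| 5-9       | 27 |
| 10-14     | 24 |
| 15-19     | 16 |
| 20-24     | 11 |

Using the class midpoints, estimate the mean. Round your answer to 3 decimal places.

10.186

Midpoints: 2, 7, 12, 17, 22
Σfm = 24×2 + 27×7 + 24×12 + 16×17 + 11×22 = 1039
n = Σf = 102
Mean = 1039 / 102 = 10.1863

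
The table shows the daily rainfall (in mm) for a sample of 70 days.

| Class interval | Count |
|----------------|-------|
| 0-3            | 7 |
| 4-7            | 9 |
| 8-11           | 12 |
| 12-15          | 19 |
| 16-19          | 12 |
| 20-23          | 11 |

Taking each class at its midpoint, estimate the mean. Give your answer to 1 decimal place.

Midpoints: 1.5, 5.5, 9.5, 13.5, 17.5, 21.5
Σfm = 7×1.5 + 9×5.5 + 12×9.5 + 19×13.5 + 12×17.5 + 11×21.5 = 877
n = Σf = 70
Mean = 877 / 70 = 12.5286

12.5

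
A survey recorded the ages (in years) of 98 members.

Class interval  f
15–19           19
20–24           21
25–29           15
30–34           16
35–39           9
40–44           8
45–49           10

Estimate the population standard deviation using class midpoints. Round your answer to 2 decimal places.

Midpoints: 17, 22, 27, 32, 37, 42, 47
n = 98, Σfm = 2841, mean = 28.9898
Σfm² = 91497
Σf(m − x̄)² = Σfm² − (Σfm)²/n = 91497 − 2841²/98 = 9136.9898
Population variance = 9136.9898 / 98 = 93.2346
Standard deviation = √93.2346 = 9.6558

9.66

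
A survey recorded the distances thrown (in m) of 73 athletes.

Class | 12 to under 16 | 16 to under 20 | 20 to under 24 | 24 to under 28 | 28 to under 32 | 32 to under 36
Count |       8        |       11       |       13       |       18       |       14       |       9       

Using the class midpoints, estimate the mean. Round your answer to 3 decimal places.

Midpoints: 14, 18, 22, 26, 30, 34
Σfm = 8×14 + 11×18 + 13×22 + 18×26 + 14×30 + 9×34 = 1790
n = Σf = 73
Mean = 1790 / 73 = 24.5205

24.521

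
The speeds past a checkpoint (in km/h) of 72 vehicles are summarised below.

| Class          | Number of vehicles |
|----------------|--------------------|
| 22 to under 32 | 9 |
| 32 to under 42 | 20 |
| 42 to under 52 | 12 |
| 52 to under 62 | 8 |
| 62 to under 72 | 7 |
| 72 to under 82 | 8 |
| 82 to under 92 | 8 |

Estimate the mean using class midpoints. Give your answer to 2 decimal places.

52.56

Midpoints: 27, 37, 47, 57, 67, 77, 87
Σfm = 9×27 + 20×37 + 12×47 + 8×57 + 7×67 + 8×77 + 8×87 = 3784
n = Σf = 72
Mean = 3784 / 72 = 52.5556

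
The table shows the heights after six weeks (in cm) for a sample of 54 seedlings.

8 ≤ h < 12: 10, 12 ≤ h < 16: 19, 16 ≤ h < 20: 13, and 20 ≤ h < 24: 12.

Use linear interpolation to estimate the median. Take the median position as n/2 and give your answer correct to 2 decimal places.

Cumulative frequencies: 10, 29, 42, 54
n = 54; position = n/2 = 27.
This falls in the class 12 ≤ h < 16: L = 12, F = 10, f = 19, h = 4.
Median ≈ 12 + ((27 − 10) / 19) × 4 = 15.5789

15.58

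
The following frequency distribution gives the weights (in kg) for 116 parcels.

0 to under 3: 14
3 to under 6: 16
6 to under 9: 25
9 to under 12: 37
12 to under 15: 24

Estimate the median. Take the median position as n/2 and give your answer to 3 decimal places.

9.243

Cumulative frequencies: 14, 30, 55, 92, 116
n = 116; position = n/2 = 58.
This falls in the class 9 to under 12: L = 9, F = 55, f = 37, h = 3.
Median ≈ 9 + ((58 − 55) / 37) × 3 = 9.2432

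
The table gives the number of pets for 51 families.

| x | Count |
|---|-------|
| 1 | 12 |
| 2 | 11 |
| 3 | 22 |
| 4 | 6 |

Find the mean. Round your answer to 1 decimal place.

2.4

Values: 1, 2, 3, 4
Σfx = 12×1 + 11×2 + 22×3 + 6×4 = 124
n = Σf = 51
Mean = 124 / 51 = 2.4314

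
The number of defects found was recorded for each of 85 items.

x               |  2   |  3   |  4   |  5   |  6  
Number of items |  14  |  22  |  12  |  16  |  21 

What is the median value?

4

Cumulative frequencies: 14, 36, 48, 64, 85
n = 85, so the median is the value in position (n+1)/2 = 43.
Position 43 falls at value 4.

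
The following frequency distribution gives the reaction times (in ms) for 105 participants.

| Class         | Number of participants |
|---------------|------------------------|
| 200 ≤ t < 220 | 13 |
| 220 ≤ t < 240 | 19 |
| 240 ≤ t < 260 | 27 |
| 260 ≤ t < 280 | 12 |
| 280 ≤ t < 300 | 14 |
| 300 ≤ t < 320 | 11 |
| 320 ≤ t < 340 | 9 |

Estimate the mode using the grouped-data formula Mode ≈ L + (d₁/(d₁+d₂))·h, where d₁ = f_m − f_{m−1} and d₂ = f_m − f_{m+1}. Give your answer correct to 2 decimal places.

246.96

Modal class: 240 ≤ t < 260 (highest frequency 27).
d₁ = 27 − 19 = 8, d₂ = 27 − 12 = 15
Mode ≈ 240 + (8/(8+15)) × 20 = 240 + 6.9565 = 246.9565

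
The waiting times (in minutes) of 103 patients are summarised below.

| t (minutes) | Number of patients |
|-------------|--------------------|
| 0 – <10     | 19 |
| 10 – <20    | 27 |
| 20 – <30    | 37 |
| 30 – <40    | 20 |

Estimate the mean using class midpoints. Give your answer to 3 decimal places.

Midpoints: 5, 15, 25, 35
Σfm = 19×5 + 27×15 + 37×25 + 20×35 = 2125
n = Σf = 103
Mean = 2125 / 103 = 20.6311

20.631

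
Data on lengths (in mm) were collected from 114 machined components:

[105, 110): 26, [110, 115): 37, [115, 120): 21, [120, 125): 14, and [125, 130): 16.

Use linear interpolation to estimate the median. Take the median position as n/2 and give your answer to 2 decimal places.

114.19

Cumulative frequencies: 26, 63, 84, 98, 114
n = 114; position = n/2 = 57.
This falls in the class [110, 115): L = 110, F = 26, f = 37, h = 5.
Median ≈ 110 + ((57 − 26) / 37) × 5 = 114.1892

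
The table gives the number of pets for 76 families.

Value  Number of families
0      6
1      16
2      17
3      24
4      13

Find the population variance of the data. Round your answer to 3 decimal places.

1.443

Values: 0, 1, 2, 3, 4
n = 76, Σfx = 174, mean = 2.2895
Σfx² = 508
Σf(x − x̄)² = Σfx² − (Σfx)²/n = 508 − 174²/76 = 109.6316
Population variance = 109.6316 / 76 = 1.4425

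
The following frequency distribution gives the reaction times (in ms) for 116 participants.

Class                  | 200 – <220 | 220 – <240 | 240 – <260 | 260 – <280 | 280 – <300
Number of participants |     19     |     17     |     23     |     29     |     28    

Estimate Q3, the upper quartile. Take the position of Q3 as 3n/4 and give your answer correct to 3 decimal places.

279.310

Cumulative frequencies: 19, 36, 59, 88, 116
n = 116; position = 3n/4 = 87.
This falls in the class 260 – <280: L = 260, F = 59, f = 29, h = 20.
Upper quartile ≈ 260 + ((87 − 59) / 29) × 20 = 279.3103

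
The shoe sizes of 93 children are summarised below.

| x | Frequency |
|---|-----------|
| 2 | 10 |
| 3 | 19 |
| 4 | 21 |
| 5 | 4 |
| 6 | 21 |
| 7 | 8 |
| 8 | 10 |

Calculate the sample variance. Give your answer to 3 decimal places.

Values: 2, 3, 4, 5, 6, 7, 8
n = 93, Σfx = 443, mean = 4.7634
Σfx² = 2435
Σf(x − x̄)² = Σfx² − (Σfx)²/n = 2435 − 443²/93 = 324.7957
Sample variance = 324.7957 / 92 = 3.5304

3.530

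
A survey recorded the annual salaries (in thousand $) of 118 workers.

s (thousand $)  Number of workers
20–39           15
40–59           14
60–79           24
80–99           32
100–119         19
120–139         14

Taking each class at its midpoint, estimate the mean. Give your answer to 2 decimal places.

Midpoints: 29.5, 49.5, 69.5, 89.5, 109.5, 129.5
Σfm = 15×29.5 + 14×49.5 + 24×69.5 + 32×89.5 + 19×109.5 + 14×129.5 = 9561
n = Σf = 118
Mean = 9561 / 118 = 81.0254

81.03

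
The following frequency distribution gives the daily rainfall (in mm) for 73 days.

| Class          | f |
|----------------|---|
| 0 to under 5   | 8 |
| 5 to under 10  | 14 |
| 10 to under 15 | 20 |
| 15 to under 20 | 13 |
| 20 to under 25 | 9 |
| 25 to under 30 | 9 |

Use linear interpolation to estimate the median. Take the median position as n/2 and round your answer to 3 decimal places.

Cumulative frequencies: 8, 22, 42, 55, 64, 73
n = 73; position = n/2 = 36.5.
This falls in the class 10 to under 15: L = 10, F = 22, f = 20, h = 5.
Median ≈ 10 + ((36.5 − 22) / 20) × 5 = 13.6250

13.625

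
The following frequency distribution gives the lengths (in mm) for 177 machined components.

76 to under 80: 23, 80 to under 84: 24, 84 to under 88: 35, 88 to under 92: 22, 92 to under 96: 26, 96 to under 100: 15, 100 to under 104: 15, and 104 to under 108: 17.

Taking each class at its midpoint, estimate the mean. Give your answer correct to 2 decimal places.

Midpoints: 78, 82, 86, 90, 94, 98, 102, 106
Σfm = 23×78 + 24×82 + 35×86 + 22×90 + 26×94 + 15×98 + 15×102 + 17×106 = 15998
n = Σf = 177
Mean = 15998 / 177 = 90.3842

90.38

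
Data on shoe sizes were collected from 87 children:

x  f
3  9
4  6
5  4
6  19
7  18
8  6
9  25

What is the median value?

Cumulative frequencies: 9, 15, 19, 38, 56, 62, 87
n = 87, so the median is the value in position (n+1)/2 = 44.
Position 44 falls at value 7.

7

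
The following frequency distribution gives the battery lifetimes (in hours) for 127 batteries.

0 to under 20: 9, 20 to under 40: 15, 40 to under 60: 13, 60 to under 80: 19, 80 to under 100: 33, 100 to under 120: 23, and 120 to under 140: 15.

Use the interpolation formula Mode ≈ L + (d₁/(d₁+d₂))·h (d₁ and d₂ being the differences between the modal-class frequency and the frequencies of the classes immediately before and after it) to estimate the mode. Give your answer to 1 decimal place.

91.7

Modal class: 80 to under 100 (highest frequency 33).
d₁ = 33 − 19 = 14, d₂ = 33 − 23 = 10
Mode ≈ 80 + (14/(14+10)) × 20 = 80 + 11.6667 = 91.6667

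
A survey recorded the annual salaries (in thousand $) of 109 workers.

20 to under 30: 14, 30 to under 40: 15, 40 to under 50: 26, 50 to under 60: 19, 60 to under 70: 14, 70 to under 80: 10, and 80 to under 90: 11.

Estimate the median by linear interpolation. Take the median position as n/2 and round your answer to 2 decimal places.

49.81

Cumulative frequencies: 14, 29, 55, 74, 88, 98, 109
n = 109; position = n/2 = 54.5.
This falls in the class 40 to under 50: L = 40, F = 29, f = 26, h = 10.
Median ≈ 40 + ((54.5 − 29) / 26) × 10 = 49.8077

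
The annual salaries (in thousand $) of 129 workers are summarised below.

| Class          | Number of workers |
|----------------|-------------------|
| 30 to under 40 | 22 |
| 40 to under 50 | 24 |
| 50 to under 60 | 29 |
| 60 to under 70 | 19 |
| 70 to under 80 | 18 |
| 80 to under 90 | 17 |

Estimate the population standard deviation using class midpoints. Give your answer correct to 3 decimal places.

Midpoints: 35, 45, 55, 65, 75, 85
n = 129, Σfm = 7475, mean = 57.9457
Σfm² = 467625
Σf(m − x̄)² = Σfm² − (Σfm)²/n = 467625 − 7475²/129 = 34480.6202
Population variance = 34480.6202 / 129 = 267.2916
Standard deviation = √267.2916 = 16.3491

16.349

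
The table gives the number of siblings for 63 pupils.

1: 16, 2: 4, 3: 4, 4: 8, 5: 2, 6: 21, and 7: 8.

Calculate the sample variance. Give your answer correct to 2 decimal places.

5.18

Values: 1, 2, 3, 4, 5, 6, 7
n = 63, Σfx = 260, mean = 4.1270
Σfx² = 1394
Σf(x − x̄)² = Σfx² − (Σfx)²/n = 1394 − 260²/63 = 320.9841
Sample variance = 320.9841 / 62 = 5.1772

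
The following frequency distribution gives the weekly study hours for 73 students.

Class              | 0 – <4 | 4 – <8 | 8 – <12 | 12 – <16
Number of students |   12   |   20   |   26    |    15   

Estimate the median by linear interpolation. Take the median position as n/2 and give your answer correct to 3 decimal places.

Cumulative frequencies: 12, 32, 58, 73
n = 73; position = n/2 = 36.5.
This falls in the class 8 – <12: L = 8, F = 32, f = 26, h = 4.
Median ≈ 8 + ((36.5 − 32) / 26) × 4 = 8.6923

8.692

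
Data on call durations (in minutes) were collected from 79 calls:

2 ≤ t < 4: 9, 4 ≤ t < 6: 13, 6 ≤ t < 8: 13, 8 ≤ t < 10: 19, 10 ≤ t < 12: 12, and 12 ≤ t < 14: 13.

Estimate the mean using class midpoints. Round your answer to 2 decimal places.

Midpoints: 3, 5, 7, 9, 11, 13
Σfm = 9×3 + 13×5 + 13×7 + 19×9 + 12×11 + 13×13 = 655
n = Σf = 79
Mean = 655 / 79 = 8.2911

8.29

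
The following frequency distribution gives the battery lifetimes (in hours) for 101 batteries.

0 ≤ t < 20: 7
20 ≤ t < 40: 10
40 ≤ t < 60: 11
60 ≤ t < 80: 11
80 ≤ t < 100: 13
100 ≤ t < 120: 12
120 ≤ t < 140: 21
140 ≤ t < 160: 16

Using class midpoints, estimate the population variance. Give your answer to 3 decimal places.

1963.572

Midpoints: 10, 30, 50, 70, 90, 110, 130, 150
n = 101, Σfm = 9310, mean = 92.1782
Σfm² = 1056500
Σf(m − x̄)² = Σfm² − (Σfm)²/n = 1056500 − 9310²/101 = 198320.7921
Population variance = 198320.7921 / 101 = 1963.5722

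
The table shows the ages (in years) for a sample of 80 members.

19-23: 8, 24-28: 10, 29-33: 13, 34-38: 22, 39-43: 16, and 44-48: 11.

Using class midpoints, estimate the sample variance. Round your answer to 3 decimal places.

57.116

Midpoints: 21, 26, 31, 36, 41, 46
n = 80, Σfm = 2785, mean = 34.8125
Σfm² = 101465
Σf(m − x̄)² = Σfm² − (Σfm)²/n = 101465 − 2785²/80 = 4512.1875
Sample variance = 4512.1875 / 79 = 57.1163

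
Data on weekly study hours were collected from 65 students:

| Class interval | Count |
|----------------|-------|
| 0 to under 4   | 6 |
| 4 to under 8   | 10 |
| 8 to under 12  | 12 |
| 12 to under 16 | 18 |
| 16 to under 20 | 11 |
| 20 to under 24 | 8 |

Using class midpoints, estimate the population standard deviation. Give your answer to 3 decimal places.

Midpoints: 2, 6, 10, 14, 18, 22
n = 65, Σfm = 818, mean = 12.5846
Σfm² = 12548
Σf(m − x̄)² = Σfm² − (Σfm)²/n = 12548 − 818²/65 = 2253.7846
Population variance = 2253.7846 / 65 = 34.6736
Standard deviation = √34.6736 = 5.8884

5.888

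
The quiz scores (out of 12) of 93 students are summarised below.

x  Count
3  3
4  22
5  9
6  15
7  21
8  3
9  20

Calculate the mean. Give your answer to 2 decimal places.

Values: 3, 4, 5, 6, 7, 8, 9
Σfx = 3×3 + 22×4 + 9×5 + 15×6 + 21×7 + 3×8 + 20×9 = 583
n = Σf = 93
Mean = 583 / 93 = 6.2688

6.27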